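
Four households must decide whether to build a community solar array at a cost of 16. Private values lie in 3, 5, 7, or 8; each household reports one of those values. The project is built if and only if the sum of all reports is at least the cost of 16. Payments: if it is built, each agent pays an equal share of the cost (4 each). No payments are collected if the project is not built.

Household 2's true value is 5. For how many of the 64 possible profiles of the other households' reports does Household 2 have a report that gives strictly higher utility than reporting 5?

Others report (3, 3, 3): truth gives 0; report 7 gives 1 > 0. Violating.
Others report (3, 3, 5): truth gives 1; no alternative beats it.
Others report (3, 3, 7): truth gives 1; no alternative beats it.
(Checking all 64 profiles: 1 has a profitable deviation, 63 do not.)

1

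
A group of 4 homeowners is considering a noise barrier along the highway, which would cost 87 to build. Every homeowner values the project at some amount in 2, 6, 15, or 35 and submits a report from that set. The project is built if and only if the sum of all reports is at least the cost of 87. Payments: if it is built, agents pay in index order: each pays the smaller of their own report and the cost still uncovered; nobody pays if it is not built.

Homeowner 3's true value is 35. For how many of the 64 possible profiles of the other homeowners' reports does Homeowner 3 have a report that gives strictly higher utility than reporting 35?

10

Others report (2, 35, 35): truth gives 0; report 15 gives 20 > 0. Violating.
Others report (6, 35, 35): truth gives 0; report 15 gives 20 > 0. Violating.
Others report (15, 35, 35): truth gives 0; report 2 gives 33 > 0. Violating.
Others report (35, 2, 35): truth gives 0; report 15 gives 20 > 0. Violating.
Others report (2, 2, 2): truth gives 0; no alternative beats it.
Others report (2, 2, 6): truth gives 0; no alternative beats it.
(Checking all 64 profiles: 10 have a profitable deviation, 54 do not.)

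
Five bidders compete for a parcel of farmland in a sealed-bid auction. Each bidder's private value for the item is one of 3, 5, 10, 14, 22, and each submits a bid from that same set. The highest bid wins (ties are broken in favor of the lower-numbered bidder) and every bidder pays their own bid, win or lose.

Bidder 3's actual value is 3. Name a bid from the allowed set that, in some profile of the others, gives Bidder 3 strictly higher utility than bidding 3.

5

Suppose Bidder 1 bids 3, Bidder 2 bids 3, Bidder 4 bids 3 and Bidder 5 bids 3.
Bid 3: loses but pays 3, utility -3.
Bid 5: wins, pays 5, utility 3 - 5 = -2.
So bidding 5 beats truth here (-2 > -3).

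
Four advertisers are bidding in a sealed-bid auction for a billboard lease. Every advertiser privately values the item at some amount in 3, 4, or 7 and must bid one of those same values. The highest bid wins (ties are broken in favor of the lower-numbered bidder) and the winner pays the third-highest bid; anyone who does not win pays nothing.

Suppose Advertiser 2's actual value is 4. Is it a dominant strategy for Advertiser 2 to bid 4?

No

Consider the case where Advertiser 1 bids 3, Advertiser 3 bids 3 and Advertiser 4 bids 7.
Truthful bid 4: loses, pays 0, utility 0.
Bid 7 instead: wins, pays 3, utility 4 - 3 = 1.
Since 1 > 0, bidding 7 is strictly better here, so truthful bidding is not dominant.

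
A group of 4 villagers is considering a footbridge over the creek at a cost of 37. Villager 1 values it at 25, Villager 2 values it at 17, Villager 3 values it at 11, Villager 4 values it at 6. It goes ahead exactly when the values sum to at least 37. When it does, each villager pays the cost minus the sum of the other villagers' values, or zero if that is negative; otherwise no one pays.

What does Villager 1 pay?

3

Total value 59 ≥ cost 37, so the project is built.
The other villagers' values sum to 34.
Cost minus that sum is 37 - 34 = 3.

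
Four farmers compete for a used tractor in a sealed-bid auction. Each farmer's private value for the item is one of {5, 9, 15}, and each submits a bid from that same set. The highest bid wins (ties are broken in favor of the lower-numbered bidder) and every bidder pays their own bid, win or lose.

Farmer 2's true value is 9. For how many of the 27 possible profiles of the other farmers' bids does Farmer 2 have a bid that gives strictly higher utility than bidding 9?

23

Others bid (5, 5, 15): truth gives -9; bid 5 gives -5 > -9. Violating.
Others bid (5, 9, 15): truth gives -9; bid 5 gives -5 > -9. Violating.
Others bid (5, 15, 5): truth gives -9; bid 5 gives -5 > -9. Violating.
Others bid (5, 15, 9): truth gives -9; bid 5 gives -5 > -9. Violating.
Others bid (5, 5, 5): truth gives 0; no alternative beats it.
Others bid (5, 5, 9): truth gives 0; no alternative beats it.
(Checking all 27 profiles: 23 have a profitable deviation, 4 do not.)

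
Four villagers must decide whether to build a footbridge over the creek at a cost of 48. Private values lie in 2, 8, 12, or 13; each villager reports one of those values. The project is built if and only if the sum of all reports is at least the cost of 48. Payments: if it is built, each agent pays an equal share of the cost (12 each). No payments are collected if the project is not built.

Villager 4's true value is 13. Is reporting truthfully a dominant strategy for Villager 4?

Check each profile of the others' reports and compare truth against every alternative report.
Others report (12, 12, 12): truth gives 1, best alternative gives 1.
Others report (12, 12, 13): truth gives 1, best alternative gives 1.
Others report (12, 13, 12): truth gives 1, best alternative gives 1.
Others report (12, 13, 13): truth gives 1, best alternative gives 1.
Others report (13, 12, 12): truth gives 1, best alternative gives 1.
Others report (13, 12, 13): truth gives 1, best alternative gives 1.
(Remaining 58 profiles checked similarly; truth is weakly best in each.)
In every case the truthful report is at least as good as any alternative, so it is a dominant strategy.

Yes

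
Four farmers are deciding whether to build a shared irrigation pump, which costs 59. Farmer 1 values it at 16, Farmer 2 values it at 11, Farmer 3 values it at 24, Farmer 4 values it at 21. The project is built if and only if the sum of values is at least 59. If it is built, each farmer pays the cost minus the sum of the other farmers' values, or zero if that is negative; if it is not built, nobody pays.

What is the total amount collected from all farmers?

Total value 72 ≥ cost 59, so it is built.
Farmer 1: others sum to 56; max(0, 59 - 56) = 3.
Farmer 2: others sum to 61; max(0, 59 - 61) = 0.
Farmer 3: others sum to 48; max(0, 59 - 48) = 11.
Farmer 4: others sum to 51; max(0, 59 - 51) = 8.
Total collected = 3 + 0 + 11 + 8 = 22.

22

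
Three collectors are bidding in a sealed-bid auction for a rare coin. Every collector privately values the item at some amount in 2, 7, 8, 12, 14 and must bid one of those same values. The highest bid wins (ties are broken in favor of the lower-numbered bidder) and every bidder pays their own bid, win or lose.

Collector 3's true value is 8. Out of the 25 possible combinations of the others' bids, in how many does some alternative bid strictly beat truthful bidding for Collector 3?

Others bid (2, 2): truth gives 0; bid 7 gives 1 > 0. Violating.
Others bid (2, 8): truth gives -8; bid 2 gives -2 > -8. Violating.
Others bid (2, 12): truth gives -8; bid 2 gives -2 > -8. Violating.
Others bid (2, 14): truth gives -8; bid 2 gives -2 > -8. Violating.
Others bid (2, 7): truth gives 0; no alternative beats it.
Others bid (7, 2): truth gives 0; no alternative beats it.
(Checking all 25 profiles: 22 have a profitable deviation, 3 do not.)

22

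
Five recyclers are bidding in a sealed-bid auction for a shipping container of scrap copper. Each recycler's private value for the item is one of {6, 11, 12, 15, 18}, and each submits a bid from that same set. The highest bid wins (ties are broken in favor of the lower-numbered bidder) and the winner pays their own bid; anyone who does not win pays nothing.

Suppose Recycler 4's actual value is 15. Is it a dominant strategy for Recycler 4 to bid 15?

No

Consider the case where Recycler 1 bids 6, Recycler 2 bids 6, Recycler 3 bids 6 and Recycler 5 bids 6.
Truthful bid 15: wins, pays 15, utility 15 - 15 = 0.
Bid 11 instead: wins, pays 11, utility 15 - 11 = 4.
Since 4 > 0, bidding 11 is strictly better here, so truthful bidding is not dominant.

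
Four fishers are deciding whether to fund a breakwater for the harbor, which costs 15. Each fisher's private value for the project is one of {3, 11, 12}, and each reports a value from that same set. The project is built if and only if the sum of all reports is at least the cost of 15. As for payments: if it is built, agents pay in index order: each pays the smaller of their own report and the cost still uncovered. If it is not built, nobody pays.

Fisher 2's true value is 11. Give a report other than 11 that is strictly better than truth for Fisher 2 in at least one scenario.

Suppose Fisher 1 reports 3, Fisher 3 reports 3 and Fisher 4 reports 11.
Report 11: project built, pays 11, utility 11 - 11 = 0.
Report 3: project built, pays 3, utility 11 - 3 = 8.
So reporting 3 beats truth here (8 > 0).

3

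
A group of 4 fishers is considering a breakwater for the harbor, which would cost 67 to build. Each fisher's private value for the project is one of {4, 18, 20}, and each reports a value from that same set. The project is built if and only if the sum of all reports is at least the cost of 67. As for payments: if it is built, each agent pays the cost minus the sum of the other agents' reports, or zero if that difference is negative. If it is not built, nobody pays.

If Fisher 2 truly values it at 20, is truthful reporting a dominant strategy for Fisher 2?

Yes

Check each profile of the others' reports and compare truth against every alternative report.
Others report (20, 20, 20): truth gives 13, best alternative gives 13.
Others report (18, 20, 20): truth gives 11, best alternative gives 11.
Others report (20, 18, 20): truth gives 11, best alternative gives 11.
Others report (20, 20, 18): truth gives 11, best alternative gives 11.
Others report (18, 18, 20): truth gives 9, best alternative gives 9.
Others report (18, 20, 18): truth gives 9, best alternative gives 9.
(Remaining 21 profiles checked similarly; truth is weakly best in each.)
In every case the truthful report is at least as good as any alternative, so it is a dominant strategy.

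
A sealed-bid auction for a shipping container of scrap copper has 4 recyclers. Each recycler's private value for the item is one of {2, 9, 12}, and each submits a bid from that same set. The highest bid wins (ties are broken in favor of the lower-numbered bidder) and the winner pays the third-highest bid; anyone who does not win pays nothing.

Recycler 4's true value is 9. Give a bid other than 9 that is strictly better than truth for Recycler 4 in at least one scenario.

Suppose Recycler 1 bids 2, Recycler 2 bids 2 and Recycler 3 bids 9.
Bid 9: loses, pays 0, utility 0.
Bid 12: wins, pays 2, utility 9 - 2 = 7.
So bidding 12 beats truth here (7 > 0).

12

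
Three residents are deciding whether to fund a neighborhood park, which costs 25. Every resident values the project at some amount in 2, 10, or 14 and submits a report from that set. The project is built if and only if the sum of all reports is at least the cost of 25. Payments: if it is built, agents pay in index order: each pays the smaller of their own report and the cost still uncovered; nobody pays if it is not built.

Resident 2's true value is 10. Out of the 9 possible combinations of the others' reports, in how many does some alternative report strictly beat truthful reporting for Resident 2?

3

Others report (10, 14): truth gives 0; report 2 gives 8 > 0. Violating.
Others report (14, 10): truth gives 0; report 2 gives 8 > 0. Violating.
Others report (14, 14): truth gives 0; report 2 gives 8 > 0. Violating.
Others report (2, 2): truth gives 0; no alternative beats it.
Others report (2, 10): truth gives 0; no alternative beats it.
(Checking all 9 profiles: 3 have a profitable deviation, 6 do not.)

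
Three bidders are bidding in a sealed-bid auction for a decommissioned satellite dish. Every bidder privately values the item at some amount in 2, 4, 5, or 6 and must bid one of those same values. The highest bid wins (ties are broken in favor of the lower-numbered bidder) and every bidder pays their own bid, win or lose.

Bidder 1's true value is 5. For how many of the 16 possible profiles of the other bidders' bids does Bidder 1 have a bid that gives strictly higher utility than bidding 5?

11

Others bid (2, 2): truth gives 0; bid 2 gives 3 > 0. Violating.
Others bid (2, 4): truth gives 0; bid 4 gives 1 > 0. Violating.
Others bid (2, 6): truth gives -5; bid 6 gives -1 > -5. Violating.
Others bid (4, 2): truth gives 0; bid 4 gives 1 > 0. Violating.
Others bid (2, 5): truth gives 0; no alternative beats it.
Others bid (4, 5): truth gives 0; no alternative beats it.
(Checking all 16 profiles: 11 have a profitable deviation, 5 do not.)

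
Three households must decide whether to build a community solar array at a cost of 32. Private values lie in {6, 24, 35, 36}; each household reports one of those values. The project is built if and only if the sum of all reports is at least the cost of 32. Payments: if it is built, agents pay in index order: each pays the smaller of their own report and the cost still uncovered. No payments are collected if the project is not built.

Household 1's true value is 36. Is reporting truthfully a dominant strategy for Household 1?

No

Consider the case where Household 2 reports 6 and Household 3 reports 6.
Truthful report 36: project built, pays 32, utility 36 - 32 = 4.
Report 24 instead: project built, pays 24, utility 36 - 24 = 12.
Since 12 > 4, reporting 24 is strictly better here, so truthful reporting is not dominant.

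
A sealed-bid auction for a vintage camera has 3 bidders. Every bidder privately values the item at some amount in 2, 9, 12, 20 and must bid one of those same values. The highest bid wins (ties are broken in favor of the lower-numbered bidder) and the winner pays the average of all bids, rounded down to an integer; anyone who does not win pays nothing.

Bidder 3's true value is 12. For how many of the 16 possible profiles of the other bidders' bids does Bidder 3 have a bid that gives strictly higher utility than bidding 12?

3

Others bid (2, 2): truth gives 7; bid 9 gives 8 > 7. Violating.
Others bid (2, 12): truth gives 0; bid 20 gives 1 > 0. Violating.
Others bid (12, 2): truth gives 0; bid 20 gives 1 > 0. Violating.
Others bid (2, 9): truth gives 5; no alternative beats it.
Others bid (2, 20): truth gives 0; no alternative beats it.
(Checking all 16 profiles: 3 have a profitable deviation, 13 do not.)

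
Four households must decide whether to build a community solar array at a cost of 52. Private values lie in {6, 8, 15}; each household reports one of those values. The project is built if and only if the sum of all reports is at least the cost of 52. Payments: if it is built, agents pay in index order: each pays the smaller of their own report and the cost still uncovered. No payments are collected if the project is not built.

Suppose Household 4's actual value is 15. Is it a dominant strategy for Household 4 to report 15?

Check each profile of the others' reports and compare truth against every alternative report.
Others report (8, 15, 15): truth gives 1, best alternative gives 0.
Others report (15, 8, 15): truth gives 1, best alternative gives 0.
Others report (15, 15, 8): truth gives 1, best alternative gives 0.
Others report (15, 15, 15): truth gives 8, best alternative gives 8.
Others report (6, 6, 6): truth gives 0, best alternative gives 0.
Others report (6, 6, 8): truth gives 0, best alternative gives 0.
(Remaining 21 profiles checked similarly; truth is weakly best in each.)
In every case the truthful report is at least as good as any alternative, so it is a dominant strategy.

Yes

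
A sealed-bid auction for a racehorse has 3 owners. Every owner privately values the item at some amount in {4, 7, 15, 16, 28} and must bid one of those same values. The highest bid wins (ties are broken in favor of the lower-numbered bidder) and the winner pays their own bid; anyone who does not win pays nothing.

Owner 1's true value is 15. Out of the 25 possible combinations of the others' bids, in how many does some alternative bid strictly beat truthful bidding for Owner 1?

4

Others bid (4, 4): truth gives 0; bid 4 gives 11 > 0. Violating.
Others bid (4, 7): truth gives 0; bid 7 gives 8 > 0. Violating.
Others bid (7, 4): truth gives 0; bid 7 gives 8 > 0. Violating.
Others bid (7, 7): truth gives 0; bid 7 gives 8 > 0. Violating.
Others bid (4, 15): truth gives 0; no alternative beats it.
Others bid (4, 16): truth gives 0; no alternative beats it.
(Checking all 25 profiles: 4 have a profitable deviation, 21 do not.)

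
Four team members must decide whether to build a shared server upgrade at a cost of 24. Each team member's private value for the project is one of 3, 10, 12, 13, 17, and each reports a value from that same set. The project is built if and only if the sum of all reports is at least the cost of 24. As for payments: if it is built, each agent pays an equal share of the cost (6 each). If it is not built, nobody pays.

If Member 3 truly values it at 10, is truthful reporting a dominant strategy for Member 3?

Consider the case where Member 1 reports 3, Member 2 reports 3 and Member 4 reports 3.
Truthful report 10: project not built, utility 0.
Report 17 instead: project built, pays 6, utility 10 - 6 = 4.
Since 4 > 0, reporting 17 is strictly better here, so truthful reporting is not dominant.

No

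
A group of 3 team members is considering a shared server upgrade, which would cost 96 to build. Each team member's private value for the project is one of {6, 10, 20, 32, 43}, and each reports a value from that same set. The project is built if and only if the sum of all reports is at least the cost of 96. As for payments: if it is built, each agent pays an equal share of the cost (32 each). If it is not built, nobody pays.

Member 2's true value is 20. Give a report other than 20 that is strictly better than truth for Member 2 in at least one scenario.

Suppose Member 1 reports 43 and Member 3 reports 43.
Report 20: project built, pays 32, utility 20 - 32 = -12.
Report 6: project not built, utility 0.
So reporting 6 beats truth here (0 > -12).

6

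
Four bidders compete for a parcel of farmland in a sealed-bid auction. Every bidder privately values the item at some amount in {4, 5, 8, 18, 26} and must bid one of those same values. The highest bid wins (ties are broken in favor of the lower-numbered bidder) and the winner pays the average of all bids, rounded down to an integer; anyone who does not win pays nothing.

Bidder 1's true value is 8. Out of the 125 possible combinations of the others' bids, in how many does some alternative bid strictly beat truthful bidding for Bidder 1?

7

Others bid (4, 4, 4): truth gives 3; bid 4 gives 4 > 3. Violating.
Others bid (4, 4, 5): truth gives 3; bid 5 gives 4 > 3. Violating.
Others bid (4, 5, 4): truth gives 3; bid 5 gives 4 > 3. Violating.
Others bid (4, 5, 5): truth gives 3; bid 5 gives 4 > 3. Violating.
Others bid (4, 4, 8): truth gives 2; no alternative beats it.
Others bid (4, 4, 18): truth gives 0; no alternative beats it.
(Checking all 125 profiles: 7 have a profitable deviation, 118 do not.)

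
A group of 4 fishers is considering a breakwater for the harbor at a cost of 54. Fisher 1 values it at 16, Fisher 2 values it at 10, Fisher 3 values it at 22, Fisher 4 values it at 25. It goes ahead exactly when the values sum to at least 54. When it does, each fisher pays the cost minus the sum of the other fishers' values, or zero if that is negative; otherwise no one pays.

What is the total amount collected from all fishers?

9

Total value 73 ≥ cost 54, so it is built.
Fisher 1: others sum to 57; max(0, 54 - 57) = 0.
Fisher 2: others sum to 63; max(0, 54 - 63) = 0.
Fisher 3: others sum to 51; max(0, 54 - 51) = 3.
Fisher 4: others sum to 48; max(0, 54 - 48) = 6.
Total collected = 0 + 0 + 3 + 6 = 9.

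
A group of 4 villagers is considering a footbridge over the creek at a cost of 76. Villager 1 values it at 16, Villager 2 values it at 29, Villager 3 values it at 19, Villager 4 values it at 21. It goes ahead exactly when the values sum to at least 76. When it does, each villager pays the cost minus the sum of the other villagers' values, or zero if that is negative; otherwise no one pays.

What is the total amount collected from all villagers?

49

Total value 85 ≥ cost 76, so it is built.
Villager 1: others sum to 69; max(0, 76 - 69) = 7.
Villager 2: others sum to 56; max(0, 76 - 56) = 20.
Villager 3: others sum to 66; max(0, 76 - 66) = 10.
Villager 4: others sum to 64; max(0, 76 - 64) = 12.
Total collected = 7 + 20 + 10 + 12 = 49.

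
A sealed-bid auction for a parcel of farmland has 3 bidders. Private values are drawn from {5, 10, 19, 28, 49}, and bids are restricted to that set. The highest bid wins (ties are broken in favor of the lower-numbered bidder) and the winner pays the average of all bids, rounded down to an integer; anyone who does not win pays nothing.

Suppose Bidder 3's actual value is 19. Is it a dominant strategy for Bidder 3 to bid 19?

Consider the case where Bidder 1 bids 5 and Bidder 2 bids 5.
Truthful bid 19: wins, pays 9, utility 19 - 9 = 10.
Bid 10 instead: wins, pays 6, utility 19 - 6 = 13.
Since 13 > 10, bidding 10 is strictly better here, so truthful bidding is not dominant.

No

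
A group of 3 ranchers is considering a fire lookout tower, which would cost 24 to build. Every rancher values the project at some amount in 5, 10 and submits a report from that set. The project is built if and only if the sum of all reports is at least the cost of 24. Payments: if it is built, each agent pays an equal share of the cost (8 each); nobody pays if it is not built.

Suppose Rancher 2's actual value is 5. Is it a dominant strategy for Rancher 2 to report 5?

Yes

Check each profile of the others' reports and compare truth against every alternative report.
Others report (5, 10): truth gives 0, best alternative gives -3.
Others report (10, 5): truth gives 0, best alternative gives -3.
Others report (10, 10): truth gives -3, best alternative gives -3.
Others report (5, 5): truth gives 0, best alternative gives 0.
In every case the truthful report is at least as good as any alternative, so it is a dominant strategy.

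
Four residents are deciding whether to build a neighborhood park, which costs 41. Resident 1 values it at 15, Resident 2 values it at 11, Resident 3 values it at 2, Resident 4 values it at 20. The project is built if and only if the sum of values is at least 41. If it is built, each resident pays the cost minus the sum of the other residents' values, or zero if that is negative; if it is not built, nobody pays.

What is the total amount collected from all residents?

Total value 48 ≥ cost 41, so it is built.
Resident 1: others sum to 33; max(0, 41 - 33) = 8.
Resident 2: others sum to 37; max(0, 41 - 37) = 4.
Resident 3: others sum to 46; max(0, 41 - 46) = 0.
Resident 4: others sum to 28; max(0, 41 - 28) = 13.
Total collected = 8 + 4 + 0 + 13 = 25.

25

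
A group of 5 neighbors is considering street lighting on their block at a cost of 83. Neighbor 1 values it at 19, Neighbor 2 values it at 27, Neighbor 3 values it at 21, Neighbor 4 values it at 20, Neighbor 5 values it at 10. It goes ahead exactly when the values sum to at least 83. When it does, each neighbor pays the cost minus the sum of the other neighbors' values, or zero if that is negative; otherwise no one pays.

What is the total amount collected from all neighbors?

31

Total value 97 ≥ cost 83, so it is built.
Neighbor 1: others sum to 78; max(0, 83 - 78) = 5.
Neighbor 2: others sum to 70; max(0, 83 - 70) = 13.
Neighbor 3: others sum to 76; max(0, 83 - 76) = 7.
Neighbor 4: others sum to 77; max(0, 83 - 77) = 6.
Neighbor 5: others sum to 87; max(0, 83 - 87) = 0.
Total collected = 5 + 13 + 7 + 6 + 0 = 31.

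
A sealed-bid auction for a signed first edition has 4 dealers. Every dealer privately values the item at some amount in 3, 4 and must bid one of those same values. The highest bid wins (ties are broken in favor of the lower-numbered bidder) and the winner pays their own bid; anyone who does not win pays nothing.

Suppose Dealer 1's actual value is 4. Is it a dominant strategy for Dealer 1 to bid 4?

Consider the case where Dealer 2 bids 3, Dealer 3 bids 3 and Dealer 4 bids 3.
Truthful bid 4: wins, pays 4, utility 4 - 4 = 0.
Bid 3 instead: wins, pays 3, utility 4 - 3 = 1.
Since 1 > 0, bidding 3 is strictly better here, so truthful bidding is not dominant.

No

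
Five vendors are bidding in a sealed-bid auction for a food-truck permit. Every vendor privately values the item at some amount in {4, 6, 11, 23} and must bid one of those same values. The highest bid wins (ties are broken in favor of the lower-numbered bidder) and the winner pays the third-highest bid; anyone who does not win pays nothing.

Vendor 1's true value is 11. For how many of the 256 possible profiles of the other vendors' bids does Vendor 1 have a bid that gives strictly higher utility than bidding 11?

32

Others bid (4, 4, 4, 23): truth gives 0; bid 23 gives 7 > 0. Violating.
Others bid (4, 4, 6, 23): truth gives 0; bid 23 gives 5 > 0. Violating.
Others bid (4, 4, 23, 4): truth gives 0; bid 23 gives 7 > 0. Violating.
Others bid (4, 4, 23, 6): truth gives 0; bid 23 gives 5 > 0. Violating.
Others bid (4, 4, 4, 4): truth gives 7; no alternative beats it.
Others bid (4, 4, 4, 6): truth gives 7; no alternative beats it.
(Checking all 256 profiles: 32 have a profitable deviation, 224 do not.)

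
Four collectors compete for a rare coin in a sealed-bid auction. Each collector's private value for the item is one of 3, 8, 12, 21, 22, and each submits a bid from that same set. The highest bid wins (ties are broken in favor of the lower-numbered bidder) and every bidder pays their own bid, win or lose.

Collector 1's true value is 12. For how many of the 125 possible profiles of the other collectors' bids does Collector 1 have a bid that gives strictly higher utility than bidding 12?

106

Others bid (3, 3, 3): truth gives 0; bid 3 gives 9 > 0. Violating.
Others bid (3, 3, 8): truth gives 0; bid 8 gives 4 > 0. Violating.
Others bid (3, 3, 21): truth gives -12; bid 3 gives -3 > -12. Violating.
Others bid (3, 3, 22): truth gives -12; bid 3 gives -3 > -12. Violating.
Others bid (3, 3, 12): truth gives 0; no alternative beats it.
Others bid (3, 8, 12): truth gives 0; no alternative beats it.
(Checking all 125 profiles: 106 have a profitable deviation, 19 do not.)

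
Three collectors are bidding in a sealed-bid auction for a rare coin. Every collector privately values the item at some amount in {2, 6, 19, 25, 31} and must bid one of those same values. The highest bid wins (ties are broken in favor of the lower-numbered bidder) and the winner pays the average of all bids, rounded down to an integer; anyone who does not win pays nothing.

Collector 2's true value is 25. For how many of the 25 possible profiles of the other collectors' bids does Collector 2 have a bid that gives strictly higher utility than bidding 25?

Others bid (2, 2): truth gives 16; bid 6 gives 22 > 16. Violating.
Others bid (2, 6): truth gives 14; bid 6 gives 21 > 14. Violating.
Others bid (2, 19): truth gives 10; bid 19 gives 12 > 10. Violating.
Others bid (2, 31): truth gives 0; bid 31 gives 4 > 0. Violating.
Others bid (2, 25): truth gives 8; no alternative beats it.
Others bid (6, 25): truth gives 7; no alternative beats it.
(Checking all 25 profiles: 10 have a profitable deviation, 15 do not.)

10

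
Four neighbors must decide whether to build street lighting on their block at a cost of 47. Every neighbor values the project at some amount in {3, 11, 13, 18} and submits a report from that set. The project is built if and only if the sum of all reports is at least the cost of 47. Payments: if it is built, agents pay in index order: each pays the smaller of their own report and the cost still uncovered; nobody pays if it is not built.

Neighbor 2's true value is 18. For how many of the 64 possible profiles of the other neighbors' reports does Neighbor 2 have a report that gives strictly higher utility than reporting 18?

35

Others report (3, 13, 18): truth gives 0; report 13 gives 5 > 0. Violating.
Others report (3, 18, 13): truth gives 0; report 13 gives 5 > 0. Violating.
Others report (3, 18, 18): truth gives 0; report 11 gives 7 > 0. Violating.
Others report (11, 11, 13): truth gives 0; report 13 gives 5 > 0. Violating.
Others report (3, 3, 3): truth gives 0; no alternative beats it.
Others report (3, 3, 11): truth gives 0; no alternative beats it.
(Checking all 64 profiles: 35 have a profitable deviation, 29 do not.)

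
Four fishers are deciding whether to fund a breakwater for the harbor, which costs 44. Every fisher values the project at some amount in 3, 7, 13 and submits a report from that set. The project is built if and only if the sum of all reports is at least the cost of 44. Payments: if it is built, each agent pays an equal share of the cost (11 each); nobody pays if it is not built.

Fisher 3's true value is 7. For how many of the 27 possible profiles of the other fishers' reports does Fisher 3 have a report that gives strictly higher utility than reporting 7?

1

Others report (13, 13, 13): truth gives -4; report 3 gives 0 > -4. Violating.
Others report (3, 3, 3): truth gives 0; no alternative beats it.
Others report (3, 3, 7): truth gives 0; no alternative beats it.
(Checking all 27 profiles: 1 has a profitable deviation, 26 do not.)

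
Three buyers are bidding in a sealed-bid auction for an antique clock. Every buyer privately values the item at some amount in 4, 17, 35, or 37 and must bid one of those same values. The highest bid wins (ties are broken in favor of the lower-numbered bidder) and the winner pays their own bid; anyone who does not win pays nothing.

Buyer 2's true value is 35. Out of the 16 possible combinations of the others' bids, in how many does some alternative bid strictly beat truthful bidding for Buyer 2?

Others bid (4, 4): truth gives 0; bid 17 gives 18 > 0. Violating.
Others bid (4, 17): truth gives 0; bid 17 gives 18 > 0. Violating.
Others bid (4, 35): truth gives 0; no alternative beats it.
Others bid (4, 37): truth gives 0; no alternative beats it.
(Checking all 16 profiles: 2 have a profitable deviation, 14 do not.)

2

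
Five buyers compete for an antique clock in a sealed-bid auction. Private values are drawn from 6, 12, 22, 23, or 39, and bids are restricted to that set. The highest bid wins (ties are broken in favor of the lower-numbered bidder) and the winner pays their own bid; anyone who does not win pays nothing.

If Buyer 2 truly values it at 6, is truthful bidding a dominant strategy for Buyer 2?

Yes

Check each profile of the others' bids and compare truth against every alternative bid.
Others bid (6, 6, 6, 6): truth gives 0, best alternative gives -6.
Others bid (6, 6, 6, 12): truth gives 0, best alternative gives -6.
Others bid (6, 6, 12, 6): truth gives 0, best alternative gives -6.
Others bid (6, 6, 12, 12): truth gives 0, best alternative gives -6.
Others bid (6, 12, 6, 6): truth gives 0, best alternative gives -6.
Others bid (6, 12, 6, 12): truth gives 0, best alternative gives -6.
(Remaining 619 profiles checked similarly; truth is weakly best in each.)
In every case the truthful bid is at least as good as any alternative, so it is a dominant strategy.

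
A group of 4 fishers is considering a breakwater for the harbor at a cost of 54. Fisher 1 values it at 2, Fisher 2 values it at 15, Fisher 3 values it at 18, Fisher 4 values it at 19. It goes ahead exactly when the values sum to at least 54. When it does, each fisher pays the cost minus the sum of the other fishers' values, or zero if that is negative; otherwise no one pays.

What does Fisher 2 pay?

15

Total value 54 ≥ cost 54, so the project is built.
The other fishers' values sum to 39.
Cost minus that sum is 54 - 39 = 15.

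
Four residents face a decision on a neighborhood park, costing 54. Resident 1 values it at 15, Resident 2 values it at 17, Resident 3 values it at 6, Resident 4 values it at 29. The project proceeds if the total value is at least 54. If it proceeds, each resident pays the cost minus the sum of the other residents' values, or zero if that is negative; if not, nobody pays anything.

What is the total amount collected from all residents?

Total value 67 ≥ cost 54, so it is built.
Resident 1: others sum to 52; max(0, 54 - 52) = 2.
Resident 2: others sum to 50; max(0, 54 - 50) = 4.
Resident 3: others sum to 61; max(0, 54 - 61) = 0.
Resident 4: others sum to 38; max(0, 54 - 38) = 16.
Total collected = 2 + 4 + 0 + 16 = 22.

22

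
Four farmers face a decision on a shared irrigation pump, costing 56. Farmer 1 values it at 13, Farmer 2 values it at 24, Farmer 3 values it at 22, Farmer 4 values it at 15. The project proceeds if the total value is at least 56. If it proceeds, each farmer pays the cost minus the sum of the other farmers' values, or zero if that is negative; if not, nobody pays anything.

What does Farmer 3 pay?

4

Total value 74 ≥ cost 56, so the project is built.
The other farmers' values sum to 52.
Cost minus that sum is 56 - 52 = 4.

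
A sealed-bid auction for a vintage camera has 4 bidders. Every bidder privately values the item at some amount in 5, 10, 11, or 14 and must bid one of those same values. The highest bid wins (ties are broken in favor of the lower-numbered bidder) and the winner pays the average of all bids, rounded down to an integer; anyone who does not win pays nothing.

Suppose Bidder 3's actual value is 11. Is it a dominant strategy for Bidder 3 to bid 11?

Consider the case where Bidder 1 bids 5, Bidder 2 bids 5 and Bidder 4 bids 14.
Truthful bid 11: loses, pays 0, utility 0.
Bid 14 instead: wins, pays 9, utility 11 - 9 = 2.
Since 2 > 0, bidding 14 is strictly better here, so truthful bidding is not dominant.

No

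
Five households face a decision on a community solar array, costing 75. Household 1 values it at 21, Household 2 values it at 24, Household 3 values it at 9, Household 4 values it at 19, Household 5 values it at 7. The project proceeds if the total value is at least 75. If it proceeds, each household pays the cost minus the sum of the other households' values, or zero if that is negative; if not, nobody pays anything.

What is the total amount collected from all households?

Total value 80 ≥ cost 75, so it is built.
Household 1: others sum to 59; max(0, 75 - 59) = 16.
Household 2: others sum to 56; max(0, 75 - 56) = 19.
Household 3: others sum to 71; max(0, 75 - 71) = 4.
Household 4: others sum to 61; max(0, 75 - 61) = 14.
Household 5: others sum to 73; max(0, 75 - 73) = 2.
Total collected = 16 + 19 + 4 + 14 + 2 = 55.

55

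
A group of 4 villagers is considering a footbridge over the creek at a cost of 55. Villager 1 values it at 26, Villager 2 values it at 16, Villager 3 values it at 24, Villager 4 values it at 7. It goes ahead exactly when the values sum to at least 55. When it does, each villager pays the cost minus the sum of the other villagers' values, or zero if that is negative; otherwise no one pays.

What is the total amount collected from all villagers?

14

Total value 73 ≥ cost 55, so it is built.
Villager 1: others sum to 47; max(0, 55 - 47) = 8.
Villager 2: others sum to 57; max(0, 55 - 57) = 0.
Villager 3: others sum to 49; max(0, 55 - 49) = 6.
Villager 4: others sum to 66; max(0, 55 - 66) = 0.
Total collected = 8 + 0 + 6 + 0 = 14.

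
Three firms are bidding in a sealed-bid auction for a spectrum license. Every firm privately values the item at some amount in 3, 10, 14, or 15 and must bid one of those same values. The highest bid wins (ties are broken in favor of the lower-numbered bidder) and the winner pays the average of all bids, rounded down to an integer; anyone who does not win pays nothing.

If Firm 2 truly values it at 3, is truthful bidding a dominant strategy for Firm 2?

Yes

Check each profile of the others' bids and compare truth against every alternative bid.
Others bid (3, 10): truth gives 0, best alternative gives -4.
Others bid (3, 3): truth gives 0, best alternative gives -2.
Others bid (3, 14): truth gives 0, best alternative gives 0.
Others bid (3, 15): truth gives 0, best alternative gives 0.
Others bid (10, 3): truth gives 0, best alternative gives 0.
Others bid (10, 10): truth gives 0, best alternative gives 0.
(Remaining 10 profiles checked similarly; truth is weakly best in each.)
In every case the truthful bid is at least as good as any alternative, so it is a dominant strategy.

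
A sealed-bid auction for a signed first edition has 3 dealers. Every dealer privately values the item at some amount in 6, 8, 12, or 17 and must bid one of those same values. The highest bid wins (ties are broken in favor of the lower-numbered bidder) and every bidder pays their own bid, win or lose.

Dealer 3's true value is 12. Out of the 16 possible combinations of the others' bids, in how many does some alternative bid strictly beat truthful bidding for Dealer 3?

13

Others bid (6, 6): truth gives 0; bid 8 gives 4 > 0. Violating.
Others bid (6, 12): truth gives -12; bid 17 gives -5 > -12. Violating.
Others bid (6, 17): truth gives -12; bid 6 gives -6 > -12. Violating.
Others bid (8, 12): truth gives -12; bid 17 gives -5 > -12. Violating.
Others bid (6, 8): truth gives 0; no alternative beats it.
Others bid (8, 6): truth gives 0; no alternative beats it.
(Checking all 16 profiles: 13 have a profitable deviation, 3 do not.)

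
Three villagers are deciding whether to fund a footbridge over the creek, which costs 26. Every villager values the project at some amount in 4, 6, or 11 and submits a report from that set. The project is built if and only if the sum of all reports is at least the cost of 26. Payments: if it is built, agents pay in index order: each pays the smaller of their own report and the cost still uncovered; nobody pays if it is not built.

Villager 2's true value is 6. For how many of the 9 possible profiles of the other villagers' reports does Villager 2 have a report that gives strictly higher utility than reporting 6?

Others report (11, 11): truth gives 0; report 4 gives 2 > 0. Violating.
Others report (4, 4): truth gives 0; no alternative beats it.
Others report (4, 6): truth gives 0; no alternative beats it.
(Checking all 9 profiles: 1 has a profitable deviation, 8 do not.)

1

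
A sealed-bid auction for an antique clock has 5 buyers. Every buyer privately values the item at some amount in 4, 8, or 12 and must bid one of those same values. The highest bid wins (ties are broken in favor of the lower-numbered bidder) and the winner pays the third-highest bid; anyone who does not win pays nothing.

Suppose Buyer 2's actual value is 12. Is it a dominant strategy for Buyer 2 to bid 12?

Yes

Check each profile of the others' bids and compare truth against every alternative bid.
Others bid (4, 4, 4, 12): truth gives 8, best alternative gives 0.
Others bid (4, 4, 12, 4): truth gives 8, best alternative gives 0.
Others bid (4, 12, 4, 4): truth gives 8, best alternative gives 0.
Others bid (8, 4, 4, 4): truth gives 8, best alternative gives 0.
Others bid (4, 4, 8, 12): truth gives 4, best alternative gives 0.
Others bid (4, 4, 12, 8): truth gives 4, best alternative gives 0.
(Remaining 75 profiles checked similarly; truth is weakly best in each.)
In every case the truthful bid is at least as good as any alternative, so it is a dominant strategy.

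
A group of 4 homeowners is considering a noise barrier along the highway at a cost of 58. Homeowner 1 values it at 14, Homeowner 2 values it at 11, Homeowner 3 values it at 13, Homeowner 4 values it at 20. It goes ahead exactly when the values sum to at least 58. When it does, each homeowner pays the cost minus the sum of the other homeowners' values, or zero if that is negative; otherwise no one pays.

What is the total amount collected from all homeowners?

Total value 58 ≥ cost 58, so it is built.
Homeowner 1: others sum to 44; max(0, 58 - 44) = 14.
Homeowner 2: others sum to 47; max(0, 58 - 47) = 11.
Homeowner 3: others sum to 45; max(0, 58 - 45) = 13.
Homeowner 4: others sum to 38; max(0, 58 - 38) = 20.
Total collected = 14 + 11 + 13 + 20 = 58.

58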